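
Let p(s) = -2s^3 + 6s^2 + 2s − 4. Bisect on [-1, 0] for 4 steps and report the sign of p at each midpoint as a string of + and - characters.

--+-

midpoint -0.5: p = -3.25 < 0 → [-1, -0.5]
midpoint -0.75: p = -1.28125 < 0 → [-1, -0.75]
midpoint -0.875: p = 0.183594 > 0 → [-0.875, -0.75]
midpoint -0.8125: p = -0.5913 < 0 → [-0.875, -0.8125]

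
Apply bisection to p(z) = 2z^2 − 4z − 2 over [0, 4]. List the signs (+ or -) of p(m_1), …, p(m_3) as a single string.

p(2) = -2 < 0, so the root lies in [2, 4]
p(3) = 4 > 0, so the root lies in [2, 3]
p(2.5) = 0.5 > 0, so the root lies in [2, 2.5]

-++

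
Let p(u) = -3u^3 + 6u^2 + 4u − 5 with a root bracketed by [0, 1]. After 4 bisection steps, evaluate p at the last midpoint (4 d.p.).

-0.3889

midpoint 0.5: p = -1.875 < 0 → [0.5, 1]
midpoint 0.75: p = 0.109375 > 0 → [0.5, 0.75]
midpoint 0.625: p = -0.888672 < 0 → [0.625, 0.75]
midpoint 0.6875: p = -0.3889 < 0 → [0.6875, 0.75]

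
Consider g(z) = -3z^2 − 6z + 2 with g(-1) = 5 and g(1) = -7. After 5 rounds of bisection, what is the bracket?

midpoint 0: g = 2 > 0 → [0, 1]
midpoint 0.5: g = -1.75 < 0 → [0, 0.5]
midpoint 0.25: g = 0.3125 > 0 → [0.25, 0.5]
midpoint 0.375: g = -0.6719 < 0 → [0.25, 0.375]
midpoint 0.3125: g = -0.168 < 0 → [0.25, 0.3125]

[0.25, 0.3125]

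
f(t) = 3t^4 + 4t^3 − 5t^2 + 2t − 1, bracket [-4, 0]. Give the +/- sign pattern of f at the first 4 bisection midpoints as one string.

-+++

f(-2) = -9 < 0, so the root lies in [-4, -2]
f(-3) = 83 > 0, so the root lies in [-3, -2]
f(-2.5) = 17.4375 > 0, so the root lies in [-2.5, -2]
f(-2.25) = 0.5117 > 0, so the root lies in [-2.25, -2]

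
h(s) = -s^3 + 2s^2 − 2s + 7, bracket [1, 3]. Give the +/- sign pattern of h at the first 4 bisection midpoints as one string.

m = 2, h(m) = 3 (+); new bracket [2, 3]
m = 2.5, h(m) = -1.125 (−); new bracket [2, 2.5]
m = 2.25, h(m) = 1.234375 (+); new bracket [2.25, 2.5]
m = 2.375, h(m) = 0.1348 (+); new bracket [2.375, 2.5]

+-++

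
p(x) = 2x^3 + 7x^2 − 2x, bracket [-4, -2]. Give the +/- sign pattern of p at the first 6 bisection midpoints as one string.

x = -3 gives p = 15, positive; keep [-4, -3]
x = -3.5 gives p = 7, positive; keep [-4, -3.5]
x = -3.75 gives p = 0.46875, positive; keep [-4, -3.75]
x = -3.875 gives p = -3.5117, negative; keep [-3.875, -3.75]
x = -3.8125 gives p = -1.4595, negative; keep [-3.8125, -3.75]
x = -3.78125 gives p = -0.48, negative; keep [-3.78125, -3.75]

+++---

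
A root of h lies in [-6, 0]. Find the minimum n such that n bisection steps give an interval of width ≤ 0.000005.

Width after n steps is 6/2^n. Need 2^n ≥ 6/0.000005 = 1200000.
2^20 = 1048576 < 1200000 ≤ 2^21 = 2097152, so n = 21.

21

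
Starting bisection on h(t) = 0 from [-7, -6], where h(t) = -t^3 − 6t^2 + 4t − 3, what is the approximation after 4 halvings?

m = -6.5, h(m) = -7.875 (−); new bracket [-7, -6.5]
m = -6.75, h(m) = 4.171875 (+); new bracket [-6.75, -6.5]
m = -6.625, h(m) = -2.068359 (−); new bracket [-6.75, -6.625]
m = -6.6875, h(m) = 0.9968 (+); new bracket [-6.6875, -6.625]

-6.6875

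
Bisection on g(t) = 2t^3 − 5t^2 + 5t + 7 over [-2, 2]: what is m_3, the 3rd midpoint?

-0.5

m = 0, g(m) = 7 (+); new bracket [-2, 0]
m = -1, g(m) = -5 (−); new bracket [-1, 0]
m = -0.5, g(m) = 3 (+); new bracket [-1, -0.5]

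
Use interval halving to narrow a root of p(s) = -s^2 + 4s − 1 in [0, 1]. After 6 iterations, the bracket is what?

[0.265625, 0.28125]

m = 0.5, p(m) = 0.75 (+); new bracket [0, 0.5]
m = 0.25, p(m) = -0.0625 (−); new bracket [0.25, 0.5]
m = 0.375, p(m) = 0.359375 (+); new bracket [0.25, 0.375]
m = 0.3125, p(m) = 0.1523 (+); new bracket [0.25, 0.3125]
m = 0.28125, p(m) = 0.0459 (+); new bracket [0.25, 0.28125]
m = 0.265625, p(m) = -0.0081 (−); new bracket [0.265625, 0.28125]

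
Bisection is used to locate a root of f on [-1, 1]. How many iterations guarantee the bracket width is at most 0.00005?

Width after n steps is 2/2^n. Need 2^n ≥ 2/0.00005 = 40000.
2^15 = 32768 < 40000 ≤ 2^16 = 65536, so n = 16.

16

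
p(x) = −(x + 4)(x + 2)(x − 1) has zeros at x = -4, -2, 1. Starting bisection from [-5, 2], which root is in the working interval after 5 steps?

1

p(-1.5) = 3.125 > 0, so the root lies in [-1.5, 2]
p(0.25) = 7.171875 > 0, so the root lies in [0.25, 2]
p(1.125) = -2.001953 < 0, so the root lies in [0.25, 1.125]
p(0.6875) = 3.9368 > 0, so the root lies in [0.6875, 1.125]
p(0.90625) = 1.3368 > 0, so the root lies in [0.90625, 1.125]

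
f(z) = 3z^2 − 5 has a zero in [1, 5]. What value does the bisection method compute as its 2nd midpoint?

2

z = 3 gives f = 22, positive; keep [1, 3]
z = 2 gives f = 7, positive; keep [1, 2]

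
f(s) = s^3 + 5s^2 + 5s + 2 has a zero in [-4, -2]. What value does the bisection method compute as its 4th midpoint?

-3.875

m = -3, f(m) = 5 (+); new bracket [-4, -3]
m = -3.5, f(m) = 2.875 (+); new bracket [-4, -3.5]
m = -3.75, f(m) = 0.828125 (+); new bracket [-4, -3.75]
m = -3.875, f(m) = -0.4824 (−); new bracket [-3.875, -3.75]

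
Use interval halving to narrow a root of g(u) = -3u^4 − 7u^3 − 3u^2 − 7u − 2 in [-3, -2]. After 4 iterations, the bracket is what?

g(-2.5) = -11.0625 < 0, so the root lies in [-2.5, -2]
g(-2.25) = 1.410156 > 0, so the root lies in [-2.5, -2.25]
g(-2.375) = -3.971436 < 0, so the root lies in [-2.375, -2.25]
g(-2.3125) = -1.0826 < 0, so the root lies in [-2.3125, -2.25]

[-2.3125, -2.25]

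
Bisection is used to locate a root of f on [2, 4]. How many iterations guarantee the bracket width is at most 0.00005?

Width after n steps is 2/2^n. Need 2^n ≥ 2/0.00005 = 40000.
2^15 = 32768 < 40000 ≤ 2^16 = 65536, so n = 16.

16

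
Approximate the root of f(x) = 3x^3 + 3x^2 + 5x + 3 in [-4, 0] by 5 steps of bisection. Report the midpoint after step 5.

-0.625

m = -2, f(m) = -19 (−); new bracket [-2, 0]
m = -1, f(m) = -2 (−); new bracket [-1, 0]
m = -0.5, f(m) = 0.875 (+); new bracket [-1, -0.5]
m = -0.75, f(m) = -0.3281 (−); new bracket [-0.75, -0.5]
m = -0.625, f(m) = 0.3145 (+); new bracket [-0.75, -0.625]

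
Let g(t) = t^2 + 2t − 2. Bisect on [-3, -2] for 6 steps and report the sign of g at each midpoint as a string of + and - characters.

g(-2.5) = -0.75 < 0, so the root lies in [-3, -2.5]
g(-2.75) = 0.0625 > 0, so the root lies in [-2.75, -2.5]
g(-2.625) = -0.359375 < 0, so the root lies in [-2.75, -2.625]
g(-2.6875) = -0.1523 < 0, so the root lies in [-2.75, -2.6875]
g(-2.71875) = -0.0459 < 0, so the root lies in [-2.75, -2.71875]
g(-2.734375) = 0.0081 > 0, so the root lies in [-2.734375, -2.71875]

-+---+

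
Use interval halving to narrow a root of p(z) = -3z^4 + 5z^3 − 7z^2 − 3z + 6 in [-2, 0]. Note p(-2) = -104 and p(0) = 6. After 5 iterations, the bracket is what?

p(-1) = -6 < 0, so the root lies in [-1, 0]
p(-0.5) = 4.9375 > 0, so the root lies in [-1, -0.5]
p(-0.75) = 1.253906 > 0, so the root lies in [-1, -0.75]
p(-0.875) = -1.8425 < 0, so the root lies in [-0.875, -0.75]
p(-0.8125) = -0.1729 < 0, so the root lies in [-0.8125, -0.75]

[-0.8125, -0.75]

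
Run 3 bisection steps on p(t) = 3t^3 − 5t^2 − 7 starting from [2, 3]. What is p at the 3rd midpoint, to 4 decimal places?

p(2.5) = 8.625 > 0, so the root lies in [2, 2.5]
p(2.25) = 1.859375 > 0, so the root lies in [2, 2.25]
p(2.125) = -0.791016 < 0, so the root lies in [2.125, 2.25]

-0.7910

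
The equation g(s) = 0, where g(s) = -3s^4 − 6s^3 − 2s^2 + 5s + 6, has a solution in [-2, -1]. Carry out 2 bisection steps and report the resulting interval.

[-1.5, -1.25]

s = -1.5 gives g = -0.9375, negative; keep [-1.5, -1]
s = -1.25 gives g = 1.019531, positive; keep [-1.5, -1.25]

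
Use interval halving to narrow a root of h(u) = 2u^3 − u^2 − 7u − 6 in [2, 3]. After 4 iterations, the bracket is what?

[2.4375, 2.5]

m = 2.5, h(m) = 1.5 (+); new bracket [2, 2.5]
m = 2.25, h(m) = -4.03125 (−); new bracket [2.25, 2.5]
m = 2.375, h(m) = -1.472656 (−); new bracket [2.375, 2.5]
m = 2.4375, h(m) = -0.0396 (−); new bracket [2.4375, 2.5]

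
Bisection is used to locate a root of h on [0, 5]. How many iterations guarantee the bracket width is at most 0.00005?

Width after n steps is 5/2^n. Need 2^n ≥ 5/0.00005 = 100000.
2^16 = 65536 < 100000 ≤ 2^17 = 131072, so n = 17.

17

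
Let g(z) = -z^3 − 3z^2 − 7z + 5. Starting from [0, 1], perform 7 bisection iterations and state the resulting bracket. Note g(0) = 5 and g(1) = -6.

[0.5546875, 0.5625]

z = 0.5 gives g = 0.625, positive; keep [0.5, 1]
z = 0.75 gives g = -2.359375, negative; keep [0.5, 0.75]
z = 0.625 gives g = -0.791016, negative; keep [0.5, 0.625]
z = 0.5625 gives g = -0.0647, negative; keep [0.5, 0.5625]
z = 0.53125 gives g = 0.2846, positive; keep [0.53125, 0.5625]
z = 0.546875 gives g = 0.1111, positive; keep [0.546875, 0.5625]
z = 0.5546875 gives g = 0.0235, positive; keep [0.5546875, 0.5625]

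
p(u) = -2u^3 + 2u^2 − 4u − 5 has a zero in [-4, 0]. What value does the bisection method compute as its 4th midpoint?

-0.75

m = -2, p(m) = 27 (+); new bracket [-2, 0]
m = -1, p(m) = 3 (+); new bracket [-1, 0]
m = -0.5, p(m) = -2.25 (−); new bracket [-1, -0.5]
m = -0.75, p(m) = -0.0312 (−); new bracket [-1, -0.75]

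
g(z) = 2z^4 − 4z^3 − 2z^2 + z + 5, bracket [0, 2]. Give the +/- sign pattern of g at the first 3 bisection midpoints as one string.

z = 1 gives g = 2, positive; keep [1, 2]
z = 1.5 gives g = -1.375, negative; keep [1, 1.5]
z = 1.25 gives g = 0.195312, positive; keep [1.25, 1.5]

+-+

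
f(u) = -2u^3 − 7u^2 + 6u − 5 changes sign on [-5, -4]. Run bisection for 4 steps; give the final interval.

[-4.375, -4.3125]

m = -4.5, f(m) = 8.5 (+); new bracket [-4.5, -4]
m = -4.25, f(m) = -3.40625 (−); new bracket [-4.5, -4.25]
m = -4.375, f(m) = 2.246094 (+); new bracket [-4.375, -4.25]
m = -4.3125, f(m) = -0.6538 (−); new bracket [-4.375, -4.3125]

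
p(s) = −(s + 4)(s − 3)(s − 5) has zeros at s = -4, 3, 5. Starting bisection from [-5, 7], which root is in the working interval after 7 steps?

s = 1 gives p = -40, negative; keep [-5, 1]
s = -2 gives p = -70, negative; keep [-5, -2]
s = -3.5 gives p = -27.625, negative; keep [-5, -3.5]
s = -4.25 gives p = 16.7656, positive; keep [-4.25, -3.5]
s = -3.875 gives p = -7.627, negative; keep [-4.25, -3.875]
s = -4.0625 gives p = 4.0002, positive; keep [-4.0625, -3.875]
s = -3.96875 gives p = -1.9532, negative; keep [-4.0625, -3.96875]

-4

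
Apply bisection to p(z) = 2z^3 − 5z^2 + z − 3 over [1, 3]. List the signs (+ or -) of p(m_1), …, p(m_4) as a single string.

--++

z = 2 gives p = -5, negative; keep [2, 3]
z = 2.5 gives p = -0.5, negative; keep [2.5, 3]
z = 2.75 gives p = 3.53125, positive; keep [2.5, 2.75]
z = 2.625 gives p = 1.3477, positive; keep [2.5, 2.625]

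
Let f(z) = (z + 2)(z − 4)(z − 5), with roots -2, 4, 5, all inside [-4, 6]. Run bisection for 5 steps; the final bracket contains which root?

-2

z = 1 gives f = 36, positive; keep [-4, 1]
z = -1.5 gives f = 17.875, positive; keep [-4, -1.5]
z = -2.75 gives f = -39.234375, negative; keep [-2.75, -1.5]
z = -2.125 gives f = -5.4551, negative; keep [-2.125, -1.5]
z = -1.8125 gives f = 7.4246, positive; keep [-2.125, -1.8125]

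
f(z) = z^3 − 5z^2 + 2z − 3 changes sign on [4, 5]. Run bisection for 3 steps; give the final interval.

m = 4.5, f(m) = -4.125 (−); new bracket [4.5, 5]
m = 4.75, f(m) = 0.859375 (+); new bracket [4.5, 4.75]
m = 4.625, f(m) = -1.771484 (−); new bracket [4.625, 4.75]

[4.625, 4.75]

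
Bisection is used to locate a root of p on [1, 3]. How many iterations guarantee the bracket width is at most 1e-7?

Width after n steps is 2/2^n. Need 2^n ≥ 2/1e-7 = 20000000.
2^24 = 16777216 < 20000000 ≤ 2^25 = 33554432, so n = 25.

25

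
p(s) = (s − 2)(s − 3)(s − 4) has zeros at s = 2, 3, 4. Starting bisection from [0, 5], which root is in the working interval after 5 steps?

midpoint 2.5: p = 0.375 > 0 → [0, 2.5]
midpoint 1.25: p = -3.609375 < 0 → [1.25, 2.5]
midpoint 1.875: p = -0.298828 < 0 → [1.875, 2.5]
midpoint 2.1875: p = 0.2761 > 0 → [1.875, 2.1875]
midpoint 2.03125: p = 0.0596 > 0 → [1.875, 2.03125]

2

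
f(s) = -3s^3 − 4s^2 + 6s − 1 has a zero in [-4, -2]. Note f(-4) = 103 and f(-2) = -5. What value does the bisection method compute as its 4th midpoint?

s = -3 gives f = 26, positive; keep [-3, -2]
s = -2.5 gives f = 5.875, positive; keep [-2.5, -2]
s = -2.25 gives f = -0.578125, negative; keep [-2.5, -2.25]
s = -2.375 gives f = 2.377, positive; keep [-2.375, -2.25]

-2.375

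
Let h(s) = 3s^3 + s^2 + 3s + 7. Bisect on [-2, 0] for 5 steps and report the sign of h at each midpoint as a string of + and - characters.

midpoint -1: h = 2 > 0 → [-2, -1]
midpoint -1.5: h = -5.375 < 0 → [-1.5, -1]
midpoint -1.25: h = -1.046875 < 0 → [-1.25, -1]
midpoint -1.125: h = 0.6191 > 0 → [-1.25, -1.125]
midpoint -1.1875: h = -0.176 < 0 → [-1.1875, -1.125]

+--+-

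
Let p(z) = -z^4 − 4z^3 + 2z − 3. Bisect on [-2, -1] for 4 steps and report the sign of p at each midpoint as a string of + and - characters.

+-++

midpoint -1.5: p = 2.4375 > 0 → [-1.5, -1]
midpoint -1.25: p = -0.128906 < 0 → [-1.5, -1.25]
midpoint -1.375: p = 1.073975 > 0 → [-1.375, -1.25]
midpoint -1.3125: p = 0.4514 > 0 → [-1.3125, -1.25]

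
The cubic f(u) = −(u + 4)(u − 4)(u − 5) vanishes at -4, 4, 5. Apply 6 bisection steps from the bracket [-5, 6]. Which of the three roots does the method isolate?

midpoint 0.5: f = -70.875 < 0 → [-5, 0.5]
midpoint -2.25: f = -79.296875 < 0 → [-5, -2.25]
midpoint -3.625: f = -24.662109 < 0 → [-5, -3.625]
midpoint -4.3125: f = 24.1907 > 0 → [-4.3125, -3.625]
midpoint -3.96875: f = -2.2334 < 0 → [-4.3125, -3.96875]
midpoint -4.140625: f = 10.464 > 0 → [-4.140625, -3.96875]

-4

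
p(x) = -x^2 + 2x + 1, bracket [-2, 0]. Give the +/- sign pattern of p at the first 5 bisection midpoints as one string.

--++-

m = -1, p(m) = -2 (−); new bracket [-1, 0]
m = -0.5, p(m) = -0.25 (−); new bracket [-0.5, 0]
m = -0.25, p(m) = 0.4375 (+); new bracket [-0.5, -0.25]
m = -0.375, p(m) = 0.1094 (+); new bracket [-0.5, -0.375]
m = -0.4375, p(m) = -0.0664 (−); new bracket [-0.4375, -0.375]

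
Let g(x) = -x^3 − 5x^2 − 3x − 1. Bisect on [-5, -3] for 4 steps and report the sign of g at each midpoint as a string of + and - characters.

-+-+

g(-4) = -5 < 0, so the root lies in [-5, -4]
g(-4.5) = 2.375 > 0, so the root lies in [-4.5, -4]
g(-4.25) = -1.796875 < 0, so the root lies in [-4.5, -4.25]
g(-4.375) = 0.1621 > 0, so the root lies in [-4.375, -4.25]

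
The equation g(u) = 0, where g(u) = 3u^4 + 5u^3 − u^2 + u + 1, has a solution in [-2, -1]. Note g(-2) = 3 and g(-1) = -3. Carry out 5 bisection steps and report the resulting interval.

[-1.90625, -1.875]

g(-1.5) = -4.4375 < 0, so the root lies in [-2, -1.5]
g(-1.75) = -2.472656 < 0, so the root lies in [-2, -1.75]
g(-1.875) = -0.270752 < 0, so the root lies in [-2, -1.875]
g(-1.9375) = 1.2181 > 0, so the root lies in [-1.9375, -1.875]
g(-1.90625) = 0.4387 > 0, so the root lies in [-1.90625, -1.875]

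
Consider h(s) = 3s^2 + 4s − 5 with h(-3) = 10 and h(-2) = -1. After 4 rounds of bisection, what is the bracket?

m = -2.5, h(m) = 3.75 (+); new bracket [-2.5, -2]
m = -2.25, h(m) = 1.1875 (+); new bracket [-2.25, -2]
m = -2.125, h(m) = 0.046875 (+); new bracket [-2.125, -2]
m = -2.0625, h(m) = -0.4883 (−); new bracket [-2.125, -2.0625]

[-2.125, -2.0625]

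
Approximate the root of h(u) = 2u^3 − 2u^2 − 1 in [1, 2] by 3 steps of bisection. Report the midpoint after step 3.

1.375

midpoint 1.5: h = 1.25 > 0 → [1, 1.5]
midpoint 1.25: h = -0.21875 < 0 → [1.25, 1.5]
midpoint 1.375: h = 0.417969 > 0 → [1.25, 1.375]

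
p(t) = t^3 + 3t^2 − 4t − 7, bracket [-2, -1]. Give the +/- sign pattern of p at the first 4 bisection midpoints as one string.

++-+

p(-1.5) = 2.375 > 0, so the root lies in [-1.5, -1]
p(-1.25) = 0.734375 > 0, so the root lies in [-1.25, -1]
p(-1.125) = -0.126953 < 0, so the root lies in [-1.25, -1.125]
p(-1.1875) = 0.3059 > 0, so the root lies in [-1.1875, -1.125]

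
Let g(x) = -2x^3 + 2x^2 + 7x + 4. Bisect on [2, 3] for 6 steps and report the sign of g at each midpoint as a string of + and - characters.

g(2.5) = 2.75 > 0, so the root lies in [2.5, 3]
g(2.75) = -3.21875 < 0, so the root lies in [2.5, 2.75]
g(2.625) = -0.019531 < 0, so the root lies in [2.5, 2.625]
g(2.5625) = 1.4175 > 0, so the root lies in [2.5625, 2.625]
g(2.59375) = 0.7122 > 0, so the root lies in [2.59375, 2.625]
g(2.609375) = 0.3497 > 0, so the root lies in [2.609375, 2.625]

+--+++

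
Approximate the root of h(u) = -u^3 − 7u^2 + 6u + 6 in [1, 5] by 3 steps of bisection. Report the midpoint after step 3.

1.5

m = 3, h(m) = -66 (−); new bracket [1, 3]
m = 2, h(m) = -18 (−); new bracket [1, 2]
m = 1.5, h(m) = -4.125 (−); new bracket [1, 1.5]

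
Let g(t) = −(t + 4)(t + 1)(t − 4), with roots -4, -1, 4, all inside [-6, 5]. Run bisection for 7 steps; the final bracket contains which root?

4

m = -0.5, g(m) = 7.875 (+); new bracket [-0.5, 5]
m = 2.25, g(m) = 35.546875 (+); new bracket [2.25, 5]
m = 3.625, g(m) = 13.224609 (+); new bracket [3.625, 5]
m = 4.3125, g(m) = -13.8 (−); new bracket [3.625, 4.3125]
m = 3.96875, g(m) = 1.2373 (+); new bracket [3.96875, 4.3125]
m = 4.140625, g(m) = -5.8849 (−); new bracket [3.96875, 4.140625]
m = 4.0546875, g(m) = -2.2265 (−); new bracket [3.96875, 4.0546875]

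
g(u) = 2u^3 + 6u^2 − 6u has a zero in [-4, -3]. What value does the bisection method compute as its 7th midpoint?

-3.7890625

g(-3.5) = 8.75 > 0, so the root lies in [-4, -3.5]
g(-3.75) = 1.40625 > 0, so the root lies in [-4, -3.75]
g(-3.875) = -3.027344 < 0, so the root lies in [-3.875, -3.75]
g(-3.8125) = -0.7446 < 0, so the root lies in [-3.8125, -3.75]
g(-3.78125) = 0.3471 > 0, so the root lies in [-3.8125, -3.78125]
g(-3.796875) = -0.1947 < 0, so the root lies in [-3.796875, -3.78125]
g(-3.7890625) = 0.0772 > 0, so the root lies in [-3.796875, -3.7890625]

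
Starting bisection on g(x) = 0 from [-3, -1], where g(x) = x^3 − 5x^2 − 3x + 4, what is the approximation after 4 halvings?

m = -2, g(m) = -18 (−); new bracket [-2, -1]
m = -1.5, g(m) = -6.125 (−); new bracket [-1.5, -1]
m = -1.25, g(m) = -2.015625 (−); new bracket [-1.25, -1]
m = -1.125, g(m) = -0.377 (−); new bracket [-1.125, -1]

-1.125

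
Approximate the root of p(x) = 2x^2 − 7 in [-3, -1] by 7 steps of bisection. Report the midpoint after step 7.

-1.859375

midpoint -2: p = 1 > 0 → [-2, -1]
midpoint -1.5: p = -2.5 < 0 → [-2, -1.5]
midpoint -1.75: p = -0.875 < 0 → [-2, -1.75]
midpoint -1.875: p = 0.0312 > 0 → [-1.875, -1.75]
midpoint -1.8125: p = -0.4297 < 0 → [-1.875, -1.8125]
midpoint -1.84375: p = -0.2012 < 0 → [-1.875, -1.84375]
midpoint -1.859375: p = -0.0854 < 0 → [-1.875, -1.859375]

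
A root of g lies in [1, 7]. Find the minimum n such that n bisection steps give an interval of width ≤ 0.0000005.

24

Width after n steps is 6/2^n. Need 2^n ≥ 6/0.0000005 = 12000000.
2^23 = 8388608 < 12000000 ≤ 2^24 = 16777216, so n = 24.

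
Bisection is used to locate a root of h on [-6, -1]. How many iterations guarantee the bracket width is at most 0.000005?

Width after n steps is 5/2^n. Need 2^n ≥ 5/0.000005 = 1000000.
2^19 = 524288 < 1000000 ≤ 2^20 = 1048576, so n = 20.

20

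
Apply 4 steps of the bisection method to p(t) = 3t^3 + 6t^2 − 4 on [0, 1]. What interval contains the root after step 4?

[0.6875, 0.75]

midpoint 0.5: p = -2.125 < 0 → [0.5, 1]
midpoint 0.75: p = 0.640625 > 0 → [0.5, 0.75]
midpoint 0.625: p = -0.923828 < 0 → [0.625, 0.75]
midpoint 0.6875: p = -0.1892 < 0 → [0.6875, 0.75]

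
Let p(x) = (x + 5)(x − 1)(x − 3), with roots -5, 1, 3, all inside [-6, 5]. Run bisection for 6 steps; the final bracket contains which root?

m = -0.5, p(m) = 23.625 (+); new bracket [-6, -0.5]
m = -3.25, p(m) = 46.484375 (+); new bracket [-6, -3.25]
m = -4.625, p(m) = 16.083984 (+); new bracket [-6, -4.625]
m = -5.3125, p(m) = -16.3977 (−); new bracket [-5.3125, -4.625]
m = -4.96875, p(m) = 1.4864 (+); new bracket [-5.3125, -4.96875]
m = -5.140625, p(m) = -7.0296 (−); new bracket [-5.140625, -4.96875]

-5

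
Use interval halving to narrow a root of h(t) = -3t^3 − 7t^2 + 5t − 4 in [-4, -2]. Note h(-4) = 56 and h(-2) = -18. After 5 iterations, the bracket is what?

t = -3 gives h = -1, negative; keep [-4, -3]
t = -3.5 gives h = 21.375, positive; keep [-3.5, -3]
t = -3.25 gives h = 8.796875, positive; keep [-3.25, -3]
t = -3.125 gives h = 3.5684, positive; keep [-3.125, -3]
t = -3.0625 gives h = 1.2039, positive; keep [-3.0625, -3]

[-3.0625, -3]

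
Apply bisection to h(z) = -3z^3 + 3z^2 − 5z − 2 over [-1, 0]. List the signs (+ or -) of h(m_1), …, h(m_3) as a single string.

h(-0.5) = 1.625 > 0, so the root lies in [-0.5, 0]
h(-0.25) = -0.515625 < 0, so the root lies in [-0.5, -0.25]
h(-0.375) = 0.455078 > 0, so the root lies in [-0.375, -0.25]

+-+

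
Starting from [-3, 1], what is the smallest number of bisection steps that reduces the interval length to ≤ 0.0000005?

23

Width after n steps is 4/2^n. Need 2^n ≥ 4/0.0000005 = 8000000.
2^22 = 4194304 < 8000000 ≤ 2^23 = 8388608, so n = 23.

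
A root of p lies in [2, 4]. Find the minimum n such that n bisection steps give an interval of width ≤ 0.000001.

21

Width after n steps is 2/2^n. Need 2^n ≥ 2/0.000001 = 2000000.
2^20 = 1048576 < 2000000 ≤ 2^21 = 2097152, so n = 21.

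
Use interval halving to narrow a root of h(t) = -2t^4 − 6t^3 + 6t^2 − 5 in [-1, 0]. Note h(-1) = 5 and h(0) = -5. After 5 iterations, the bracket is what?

[-0.75, -0.71875]

m = -0.5, h(m) = -2.875 (−); new bracket [-1, -0.5]
m = -0.75, h(m) = 0.273438 (+); new bracket [-0.75, -0.5]
m = -0.625, h(m) = -1.496582 (−); new bracket [-0.75, -0.625]
m = -0.6875, h(m) = -0.6612 (−); new bracket [-0.75, -0.6875]
m = -0.71875, h(m) = -0.2063 (−); new bracket [-0.75, -0.71875]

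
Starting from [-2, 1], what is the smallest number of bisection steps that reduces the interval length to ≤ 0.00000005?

Width after n steps is 3/2^n. Need 2^n ≥ 3/0.00000005 = 60000000.
2^25 = 33554432 < 60000000 ≤ 2^26 = 67108864, so n = 26.

26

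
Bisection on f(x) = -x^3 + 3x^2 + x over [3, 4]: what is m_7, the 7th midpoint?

3.3046875

midpoint 3.5: f = -2.625 < 0 → [3, 3.5]
midpoint 3.25: f = 0.609375 > 0 → [3.25, 3.5]
midpoint 3.375: f = -0.896484 < 0 → [3.25, 3.375]
midpoint 3.3125: f = -0.1165 < 0 → [3.25, 3.3125]
midpoint 3.28125: f = 0.2531 > 0 → [3.28125, 3.3125]
midpoint 3.296875: f = 0.07 > 0 → [3.296875, 3.3125]
midpoint 3.3046875: f = -0.0228 < 0 → [3.296875, 3.3046875]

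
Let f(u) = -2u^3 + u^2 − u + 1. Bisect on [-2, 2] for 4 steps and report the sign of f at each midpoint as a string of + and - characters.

u = 0 gives f = 1, positive; keep [0, 2]
u = 1 gives f = -1, negative; keep [0, 1]
u = 0.5 gives f = 0.5, positive; keep [0.5, 1]
u = 0.75 gives f = -0.0312, negative; keep [0.5, 0.75]

+-+-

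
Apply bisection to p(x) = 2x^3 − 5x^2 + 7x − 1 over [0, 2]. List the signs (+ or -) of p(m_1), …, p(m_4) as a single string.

+++-

p(1) = 3 > 0, so the root lies in [0, 1]
p(0.5) = 1.5 > 0, so the root lies in [0, 0.5]
p(0.25) = 0.46875 > 0, so the root lies in [0, 0.25]
p(0.125) = -0.1992 < 0, so the root lies in [0.125, 0.25]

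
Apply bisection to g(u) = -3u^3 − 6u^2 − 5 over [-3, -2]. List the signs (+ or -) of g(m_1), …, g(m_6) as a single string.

g(-2.5) = 4.375 > 0, so the root lies in [-2.5, -2]
g(-2.25) = -1.203125 < 0, so the root lies in [-2.5, -2.25]
g(-2.375) = 1.345703 > 0, so the root lies in [-2.375, -2.25]
g(-2.3125) = 0.0134 > 0, so the root lies in [-2.3125, -2.25]
g(-2.28125) = -0.609 < 0, so the root lies in [-2.3125, -2.28125]
g(-2.296875) = -0.3014 < 0, so the root lies in [-2.3125, -2.296875]

+-++--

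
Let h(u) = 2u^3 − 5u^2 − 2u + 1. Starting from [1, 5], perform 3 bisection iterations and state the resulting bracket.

[2.5, 3]

midpoint 3: h = 4 > 0 → [1, 3]
midpoint 2: h = -7 < 0 → [2, 3]
midpoint 2.5: h = -4 < 0 → [2.5, 3]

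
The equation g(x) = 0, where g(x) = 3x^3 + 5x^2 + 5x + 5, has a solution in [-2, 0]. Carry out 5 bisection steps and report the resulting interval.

[-1.375, -1.3125]

g(-1) = 2 > 0, so the root lies in [-2, -1]
g(-1.5) = -1.375 < 0, so the root lies in [-1.5, -1]
g(-1.25) = 0.703125 > 0, so the root lies in [-1.5, -1.25]
g(-1.375) = -0.2207 < 0, so the root lies in [-1.375, -1.25]
g(-1.3125) = 0.2678 > 0, so the root lies in [-1.375, -1.3125]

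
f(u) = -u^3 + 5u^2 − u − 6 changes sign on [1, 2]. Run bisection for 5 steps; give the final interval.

[1.4375, 1.46875]

f(1.5) = 0.375 > 0, so the root lies in [1, 1.5]
f(1.25) = -1.390625 < 0, so the root lies in [1.25, 1.5]
f(1.375) = -0.521484 < 0, so the root lies in [1.375, 1.5]
f(1.4375) = -0.0759 < 0, so the root lies in [1.4375, 1.5]
f(1.46875) = 0.149 > 0, so the root lies in [1.4375, 1.46875]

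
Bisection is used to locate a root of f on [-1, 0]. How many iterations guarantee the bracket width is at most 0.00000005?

Width after n steps is 1/2^n. Need 2^n ≥ 1/0.00000005 = 20000000.
2^24 = 16777216 < 20000000 ≤ 2^25 = 33554432, so n = 25.

25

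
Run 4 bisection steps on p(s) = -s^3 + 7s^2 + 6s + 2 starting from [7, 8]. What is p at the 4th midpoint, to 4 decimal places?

-0.7161

s = 7.5 gives p = 18.875, positive; keep [7.5, 8]
s = 7.75 gives p = 3.453125, positive; keep [7.75, 8]
s = 7.875 gives p = -5.013672, negative; keep [7.75, 7.875]
s = 7.8125 gives p = -0.7161, negative; keep [7.75, 7.8125]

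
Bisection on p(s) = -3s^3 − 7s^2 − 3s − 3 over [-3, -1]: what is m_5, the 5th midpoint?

s = -2 gives p = -1, negative; keep [-3, -2]
s = -2.5 gives p = 7.625, positive; keep [-2.5, -2]
s = -2.25 gives p = 2.484375, positive; keep [-2.25, -2]
s = -2.125 gives p = 0.5527, positive; keep [-2.125, -2]
s = -2.0625 gives p = -0.2688, negative; keep [-2.125, -2.0625]

-2.0625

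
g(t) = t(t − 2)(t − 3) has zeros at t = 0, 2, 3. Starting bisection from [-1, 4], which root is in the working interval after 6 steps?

midpoint 1.5: g = 1.125 > 0 → [-1, 1.5]
midpoint 0.25: g = 1.203125 > 0 → [-1, 0.25]
midpoint -0.375: g = -3.005859 < 0 → [-0.375, 0.25]
midpoint -0.0625: g = -0.3948 < 0 → [-0.0625, 0.25]
midpoint 0.09375: g = 0.5194 > 0 → [-0.0625, 0.09375]
midpoint 0.015625: g = 0.0925 > 0 → [-0.0625, 0.015625]

0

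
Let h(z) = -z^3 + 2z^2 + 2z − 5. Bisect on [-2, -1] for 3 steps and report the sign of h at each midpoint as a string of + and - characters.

z = -1.5 gives h = -0.125, negative; keep [-2, -1.5]
z = -1.75 gives h = 2.984375, positive; keep [-1.75, -1.5]
z = -1.625 gives h = 1.322266, positive; keep [-1.625, -1.5]

-++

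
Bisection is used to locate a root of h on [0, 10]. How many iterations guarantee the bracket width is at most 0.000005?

Width after n steps is 10/2^n. Need 2^n ≥ 10/0.000005 = 2000000.
2^20 = 1048576 < 2000000 ≤ 2^21 = 2097152, so n = 21.

21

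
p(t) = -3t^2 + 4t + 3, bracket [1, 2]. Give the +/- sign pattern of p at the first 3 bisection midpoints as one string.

m = 1.5, p(m) = 2.25 (+); new bracket [1.5, 2]
m = 1.75, p(m) = 0.8125 (+); new bracket [1.75, 2]
m = 1.875, p(m) = -0.046875 (−); new bracket [1.75, 1.875]

++-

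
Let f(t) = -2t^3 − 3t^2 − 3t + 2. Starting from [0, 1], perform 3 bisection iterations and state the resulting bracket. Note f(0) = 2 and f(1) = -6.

midpoint 0.5: f = -0.5 < 0 → [0, 0.5]
midpoint 0.25: f = 1.03125 > 0 → [0.25, 0.5]
midpoint 0.375: f = 0.347656 > 0 → [0.375, 0.5]

[0.375, 0.5]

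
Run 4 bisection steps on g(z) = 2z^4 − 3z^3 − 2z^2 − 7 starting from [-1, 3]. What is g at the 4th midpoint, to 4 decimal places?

-0.0391

z = 1 gives g = -10, negative; keep [1, 3]
z = 2 gives g = -7, negative; keep [2, 3]
z = 2.5 gives g = 11.75, positive; keep [2, 2.5]
z = 2.25 gives g = -0.0391, negative; keep [2.25, 2.5]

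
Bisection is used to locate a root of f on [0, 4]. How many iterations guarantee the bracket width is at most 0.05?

Width after n steps is 4/2^n. Need 2^n ≥ 4/0.05 = 80.
2^6 = 64 < 80 ≤ 2^7 = 128, so n = 7.

7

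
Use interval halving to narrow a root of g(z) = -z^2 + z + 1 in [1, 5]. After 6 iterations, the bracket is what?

midpoint 3: g = -5 < 0 → [1, 3]
midpoint 2: g = -1 < 0 → [1, 2]
midpoint 1.5: g = 0.25 > 0 → [1.5, 2]
midpoint 1.75: g = -0.3125 < 0 → [1.5, 1.75]
midpoint 1.625: g = -0.0156 < 0 → [1.5, 1.625]
midpoint 1.5625: g = 0.1211 > 0 → [1.5625, 1.625]

[1.5625, 1.625]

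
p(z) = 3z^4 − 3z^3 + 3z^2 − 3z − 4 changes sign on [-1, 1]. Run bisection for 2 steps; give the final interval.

z = 0 gives p = -4, negative; keep [-1, 0]
z = -0.5 gives p = -1.1875, negative; keep [-1, -0.5]

[-1, -0.5]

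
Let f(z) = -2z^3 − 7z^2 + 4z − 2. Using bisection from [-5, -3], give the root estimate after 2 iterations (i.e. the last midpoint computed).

midpoint -4: f = -2 < 0 → [-5, -4]
midpoint -4.5: f = 20.5 > 0 → [-4.5, -4]

-4.5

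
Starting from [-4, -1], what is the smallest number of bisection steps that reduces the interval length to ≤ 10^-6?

Width after n steps is 3/2^n. Need 2^n ≥ 3/10^-6 = 3000000.
2^21 = 2097152 < 3000000 ≤ 2^22 = 4194304, so n = 22.

22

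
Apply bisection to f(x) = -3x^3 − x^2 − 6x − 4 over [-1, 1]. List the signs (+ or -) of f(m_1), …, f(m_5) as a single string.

f(0) = -4 < 0, so the root lies in [-1, 0]
f(-0.5) = -0.875 < 0, so the root lies in [-1, -0.5]
f(-0.75) = 1.203125 > 0, so the root lies in [-0.75, -0.5]
f(-0.625) = 0.0918 > 0, so the root lies in [-0.625, -0.5]
f(-0.5625) = -0.4075 < 0, so the root lies in [-0.625, -0.5625]

--++-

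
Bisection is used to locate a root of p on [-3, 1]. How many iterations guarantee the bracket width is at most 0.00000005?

Width after n steps is 4/2^n. Need 2^n ≥ 4/0.00000005 = 80000000.
2^26 = 67108864 < 80000000 ≤ 2^27 = 134217728, so n = 27.

27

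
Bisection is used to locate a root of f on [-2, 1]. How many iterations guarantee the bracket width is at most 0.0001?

15

Width after n steps is 3/2^n. Need 2^n ≥ 3/0.0001 = 30000.
2^14 = 16384 < 30000 ≤ 2^15 = 32768, so n = 15.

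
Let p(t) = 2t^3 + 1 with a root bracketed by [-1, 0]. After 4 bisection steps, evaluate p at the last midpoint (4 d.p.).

midpoint -0.5: p = 0.75 > 0 → [-1, -0.5]
midpoint -0.75: p = 0.15625 > 0 → [-1, -0.75]
midpoint -0.875: p = -0.339844 < 0 → [-0.875, -0.75]
midpoint -0.8125: p = -0.0728 < 0 → [-0.8125, -0.75]

-0.0728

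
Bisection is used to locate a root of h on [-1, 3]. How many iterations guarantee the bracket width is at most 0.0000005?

23

Width after n steps is 4/2^n. Need 2^n ≥ 4/0.0000005 = 8000000.
2^22 = 4194304 < 8000000 ≤ 2^23 = 8388608, so n = 23.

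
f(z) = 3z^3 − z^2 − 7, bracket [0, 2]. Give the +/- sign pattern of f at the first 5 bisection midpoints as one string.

z = 1 gives f = -5, negative; keep [1, 2]
z = 1.5 gives f = 0.875, positive; keep [1, 1.5]
z = 1.25 gives f = -2.703125, negative; keep [1.25, 1.5]
z = 1.375 gives f = -1.0918, negative; keep [1.375, 1.5]
z = 1.4375 gives f = -0.155, negative; keep [1.4375, 1.5]

-+---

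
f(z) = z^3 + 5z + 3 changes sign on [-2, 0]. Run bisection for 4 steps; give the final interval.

[-0.625, -0.5]

m = -1, f(m) = -3 (−); new bracket [-1, 0]
m = -0.5, f(m) = 0.375 (+); new bracket [-1, -0.5]
m = -0.75, f(m) = -1.171875 (−); new bracket [-0.75, -0.5]
m = -0.625, f(m) = -0.3691 (−); new bracket [-0.625, -0.5]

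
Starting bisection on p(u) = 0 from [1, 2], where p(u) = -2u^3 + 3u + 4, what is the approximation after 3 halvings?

u = 1.5 gives p = 1.75, positive; keep [1.5, 2]
u = 1.75 gives p = -1.46875, negative; keep [1.5, 1.75]
u = 1.625 gives p = 0.292969, positive; keep [1.625, 1.75]

1.625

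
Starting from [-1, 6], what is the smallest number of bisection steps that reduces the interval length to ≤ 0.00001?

20

Width after n steps is 7/2^n. Need 2^n ≥ 7/0.00001 = 700000.
2^19 = 524288 < 700000 ≤ 2^20 = 1048576, so n = 20.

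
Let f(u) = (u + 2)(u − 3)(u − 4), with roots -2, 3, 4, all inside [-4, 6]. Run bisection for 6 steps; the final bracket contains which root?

-2

m = 1, f(m) = 18 (+); new bracket [-4, 1]
m = -1.5, f(m) = 12.375 (+); new bracket [-4, -1.5]
m = -2.75, f(m) = -29.109375 (−); new bracket [-2.75, -1.5]
m = -2.125, f(m) = -3.9238 (−); new bracket [-2.125, -1.5]
m = -1.8125, f(m) = 5.2449 (+); new bracket [-2.125, -1.8125]
m = -1.96875, f(m) = 0.9268 (+); new bracket [-2.125, -1.96875]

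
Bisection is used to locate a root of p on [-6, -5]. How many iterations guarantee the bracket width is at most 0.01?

Width after n steps is 1/2^n. Need 2^n ≥ 1/0.01 = 100.
2^6 = 64 < 100 ≤ 2^7 = 128, so n = 7.

7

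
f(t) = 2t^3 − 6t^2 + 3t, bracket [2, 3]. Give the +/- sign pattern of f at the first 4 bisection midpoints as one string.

t = 2.5 gives f = 1.25, positive; keep [2, 2.5]
t = 2.25 gives f = -0.84375, negative; keep [2.25, 2.5]
t = 2.375 gives f = 0.074219, positive; keep [2.25, 2.375]
t = 2.3125 gives f = -0.4155, negative; keep [2.3125, 2.375]

+-+-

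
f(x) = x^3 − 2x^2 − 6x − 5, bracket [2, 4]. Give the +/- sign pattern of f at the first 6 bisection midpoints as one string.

midpoint 3: f = -14 < 0 → [3, 4]
midpoint 3.5: f = -7.625 < 0 → [3.5, 4]
midpoint 3.75: f = -2.890625 < 0 → [3.75, 4]
midpoint 3.875: f = -0.0957 < 0 → [3.875, 4]
midpoint 3.9375: f = 1.4138 > 0 → [3.875, 3.9375]
midpoint 3.90625: f = 0.6496 > 0 → [3.875, 3.90625]

----++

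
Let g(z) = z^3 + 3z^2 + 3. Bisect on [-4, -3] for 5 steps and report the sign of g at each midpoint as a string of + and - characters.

g(-3.5) = -3.125 < 0, so the root lies in [-3.5, -3]
g(-3.25) = 0.359375 > 0, so the root lies in [-3.5, -3.25]
g(-3.375) = -1.271484 < 0, so the root lies in [-3.375, -3.25]
g(-3.3125) = -0.429 < 0, so the root lies in [-3.3125, -3.25]
g(-3.28125) = -0.0281 < 0, so the root lies in [-3.28125, -3.25]

-+---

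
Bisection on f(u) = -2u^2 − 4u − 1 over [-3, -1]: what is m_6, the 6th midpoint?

midpoint -2: f = -1 < 0 → [-2, -1]
midpoint -1.5: f = 0.5 > 0 → [-2, -1.5]
midpoint -1.75: f = -0.125 < 0 → [-1.75, -1.5]
midpoint -1.625: f = 0.2188 > 0 → [-1.75, -1.625]
midpoint -1.6875: f = 0.0547 > 0 → [-1.75, -1.6875]
midpoint -1.71875: f = -0.0332 < 0 → [-1.71875, -1.6875]

-1.71875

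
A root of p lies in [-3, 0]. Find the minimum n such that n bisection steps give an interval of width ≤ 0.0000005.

Width after n steps is 3/2^n. Need 2^n ≥ 3/0.0000005 = 6000000.
2^22 = 4194304 < 6000000 ≤ 2^23 = 8388608, so n = 23.

23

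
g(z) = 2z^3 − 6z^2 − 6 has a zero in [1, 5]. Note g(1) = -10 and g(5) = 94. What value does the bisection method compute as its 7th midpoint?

g(3) = -6 < 0, so the root lies in [3, 5]
g(4) = 26 > 0, so the root lies in [3, 4]
g(3.5) = 6.25 > 0, so the root lies in [3, 3.5]
g(3.25) = -0.7188 < 0, so the root lies in [3.25, 3.5]
g(3.375) = 2.543 > 0, so the root lies in [3.25, 3.375]
g(3.3125) = 0.8579 > 0, so the root lies in [3.25, 3.3125]
g(3.28125) = 0.0562 > 0, so the root lies in [3.25, 3.28125]

3.28125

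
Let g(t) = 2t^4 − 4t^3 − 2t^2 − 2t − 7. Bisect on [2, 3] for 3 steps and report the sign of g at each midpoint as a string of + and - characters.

-+-

t = 2.5 gives g = -8.875, negative; keep [2.5, 3]
t = 2.75 gives g = 3.570312, positive; keep [2.5, 2.75]
t = 2.625 gives g = -3.421387, negative; keep [2.625, 2.75]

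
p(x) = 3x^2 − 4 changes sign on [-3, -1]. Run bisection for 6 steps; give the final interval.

[-1.15625, -1.125]

p(-2) = 8 > 0, so the root lies in [-2, -1]
p(-1.5) = 2.75 > 0, so the root lies in [-1.5, -1]
p(-1.25) = 0.6875 > 0, so the root lies in [-1.25, -1]
p(-1.125) = -0.2031 < 0, so the root lies in [-1.25, -1.125]
p(-1.1875) = 0.2305 > 0, so the root lies in [-1.1875, -1.125]
p(-1.15625) = 0.0107 > 0, so the root lies in [-1.15625, -1.125]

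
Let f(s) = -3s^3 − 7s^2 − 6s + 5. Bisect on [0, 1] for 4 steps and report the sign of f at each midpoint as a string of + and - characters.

-+++

m = 0.5, f(m) = -0.125 (−); new bracket [0, 0.5]
m = 0.25, f(m) = 3.015625 (+); new bracket [0.25, 0.5]
m = 0.375, f(m) = 1.607422 (+); new bracket [0.375, 0.5]
m = 0.4375, f(m) = 0.7839 (+); new bracket [0.4375, 0.5]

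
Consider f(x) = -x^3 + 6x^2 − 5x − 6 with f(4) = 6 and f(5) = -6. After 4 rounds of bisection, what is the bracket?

[4.625, 4.6875]

f(4.5) = 1.875 > 0, so the root lies in [4.5, 5]
f(4.75) = -1.546875 < 0, so the root lies in [4.5, 4.75]
f(4.625) = 0.287109 > 0, so the root lies in [4.625, 4.75]
f(4.6875) = -0.5984 < 0, so the root lies in [4.625, 4.6875]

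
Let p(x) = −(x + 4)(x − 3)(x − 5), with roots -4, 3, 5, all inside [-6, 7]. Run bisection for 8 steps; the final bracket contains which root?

-4

x = 0.5 gives p = -50.625, negative; keep [-6, 0.5]
x = -2.75 gives p = -55.703125, negative; keep [-6, -2.75]
x = -4.375 gives p = 25.927734, positive; keep [-4.375, -2.75]
x = -3.5625 gives p = -24.5837, negative; keep [-4.375, -3.5625]
x = -3.96875 gives p = -1.9532, negative; keep [-4.375, -3.96875]
x = -4.171875 gives p = 11.3059, positive; keep [-4.171875, -3.96875]
x = -4.0703125 gives p = 4.5091, positive; keep [-4.0703125, -3.96875]
x = -4.01953125 gives p = 1.2366, positive; keep [-4.01953125, -3.96875]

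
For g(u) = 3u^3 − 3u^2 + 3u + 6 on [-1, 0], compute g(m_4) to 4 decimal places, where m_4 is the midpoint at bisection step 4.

-0.0271

m = -0.5, g(m) = 3.375 (+); new bracket [-1, -0.5]
m = -0.75, g(m) = 0.796875 (+); new bracket [-1, -0.75]
m = -0.875, g(m) = -0.931641 (−); new bracket [-0.875, -0.75]
m = -0.8125, g(m) = -0.0271 (−); new bracket [-0.8125, -0.75]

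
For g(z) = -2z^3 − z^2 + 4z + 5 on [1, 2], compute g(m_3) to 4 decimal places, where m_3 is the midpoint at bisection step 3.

0.2773

m = 1.5, g(m) = 2 (+); new bracket [1.5, 2]
m = 1.75, g(m) = -1.78125 (−); new bracket [1.5, 1.75]
m = 1.625, g(m) = 0.277344 (+); new bracket [1.625, 1.75]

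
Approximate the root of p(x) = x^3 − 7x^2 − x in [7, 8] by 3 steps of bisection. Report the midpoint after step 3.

7.125

m = 7.5, p(m) = 20.625 (+); new bracket [7, 7.5]
m = 7.25, p(m) = 5.890625 (+); new bracket [7, 7.25]
m = 7.125, p(m) = -0.779297 (−); new bracket [7.125, 7.25]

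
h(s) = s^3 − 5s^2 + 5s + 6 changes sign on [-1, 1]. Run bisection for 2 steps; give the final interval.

[-1, -0.5]

m = 0, h(m) = 6 (+); new bracket [-1, 0]
m = -0.5, h(m) = 2.125 (+); new bracket [-1, -0.5]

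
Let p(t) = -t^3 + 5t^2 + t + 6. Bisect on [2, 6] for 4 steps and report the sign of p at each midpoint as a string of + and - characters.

m = 4, p(m) = 26 (+); new bracket [4, 6]
m = 5, p(m) = 11 (+); new bracket [5, 6]
m = 5.5, p(m) = -3.625 (−); new bracket [5, 5.5]
m = 5.25, p(m) = 4.3594 (+); new bracket [5.25, 5.5]

++-+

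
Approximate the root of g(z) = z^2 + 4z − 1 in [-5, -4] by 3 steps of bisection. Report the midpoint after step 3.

z = -4.5 gives g = 1.25, positive; keep [-4.5, -4]
z = -4.25 gives g = 0.0625, positive; keep [-4.25, -4]
z = -4.125 gives g = -0.484375, negative; keep [-4.25, -4.125]

-4.125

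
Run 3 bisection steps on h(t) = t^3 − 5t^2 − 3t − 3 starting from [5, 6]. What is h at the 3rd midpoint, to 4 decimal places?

h(5.5) = -4.375 < 0, so the root lies in [5.5, 6]
h(5.75) = 4.546875 > 0, so the root lies in [5.5, 5.75]
h(5.625) = -0.099609 < 0, so the root lies in [5.625, 5.75]

-0.0996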